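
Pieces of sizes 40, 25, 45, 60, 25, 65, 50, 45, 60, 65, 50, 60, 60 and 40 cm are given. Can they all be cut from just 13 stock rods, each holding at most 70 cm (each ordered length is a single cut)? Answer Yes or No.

A valid assignment using 12 stock rods:
  stock rod 1: 65 = 65
  stock rod 2: 65 = 65
  stock rod 3: 60 = 60
  stock rod 4: 60 = 60
  stock rod 5: 60 = 60
  stock rod 6: 60 = 60
  stock rod 7: 50 = 50
  stock rod 8: 50 = 50
  stock rod 9: 45 + 25 = 70
  stock rod 10: 45 + 25 = 70
  stock rod 11: 40 = 40
  stock rod 12: 40 = 40
That uses only 12 ≤ 13, so 13 stock rods are enough.

Yes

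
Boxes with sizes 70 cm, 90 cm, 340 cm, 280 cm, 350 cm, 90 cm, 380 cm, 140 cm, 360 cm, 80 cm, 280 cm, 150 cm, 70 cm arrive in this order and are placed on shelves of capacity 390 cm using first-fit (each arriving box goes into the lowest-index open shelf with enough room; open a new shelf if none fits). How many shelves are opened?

  70 → shelf 1 (new)  [load 70/390]
  90 → shelf 1  [load 160/390]
  340 → shelf 2 (new)  [load 340/390]
  280 → shelf 3 (new)  [load 280/390]
  350 → shelf 4 (new)  [load 350/390]
  90 → shelf 1  [load 250/390]
  380 → shelf 5 (new)  [load 380/390]
  140 → shelf 1  [load 390/390]
  360 → shelf 6 (new)  [load 360/390]
  80 → shelf 3  [load 360/390]
  280 → shelf 7 (new)  [load 280/390]
  150 → shelf 8 (new)  [load 150/390]
  70 → shelf 7  [load 350/390]
8 shelves opened.

8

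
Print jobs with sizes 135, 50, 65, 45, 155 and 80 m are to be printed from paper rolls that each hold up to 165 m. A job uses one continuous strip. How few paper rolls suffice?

4

Total = 155 + 135 + 80 + 65 + 50 + 45 = 530 m.
Lower bound: ⌈530/165⌉ = 4 paper rolls.
A packing using 4 paper rolls:
  roll 1: 155 = 155
  roll 2: 135 = 135
  roll 3: 80 + 65 = 145
  roll 4: 50 + 45 = 95
This matches the lower bound, so 4 is optimal.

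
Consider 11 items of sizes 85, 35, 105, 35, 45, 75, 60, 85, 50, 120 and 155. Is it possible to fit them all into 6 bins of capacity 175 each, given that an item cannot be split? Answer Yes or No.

Yes

A valid assignment using 6 bins:
  bin 1: 155 = 155
  bin 2: 120 + 50 = 170
  bin 3: 105 + 60 = 165
  bin 4: 85 + 85 = 170
  bin 5: 75 + 45 + 35 = 155
  bin 6: 35 = 35
Every load is within 175, so 6 bins suffice.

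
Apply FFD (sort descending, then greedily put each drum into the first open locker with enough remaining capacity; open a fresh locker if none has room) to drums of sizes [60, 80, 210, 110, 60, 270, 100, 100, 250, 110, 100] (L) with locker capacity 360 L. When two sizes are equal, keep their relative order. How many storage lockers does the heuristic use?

5

Sorted descending: 270, 250, 210, 110, 110, 100, 100, 100, 80, 60, 60.
  270 → locker 1 (new)  [load 270/360]
  250 → locker 2 (new)  [load 250/360]
  210 → locker 3 (new)  [load 210/360]
  110 → locker 2  [load 360/360]
  110 → locker 3  [load 320/360]
  100 → locker 4 (new)  [load 100/360]
  100 → locker 4  [load 200/360]
  100 → locker 4  [load 300/360]
  80 → locker 1  [load 350/360]
  60 → locker 4  [load 360/360]
  60 → locker 5 (new)  [load 60/360]
5 storage lockers opened.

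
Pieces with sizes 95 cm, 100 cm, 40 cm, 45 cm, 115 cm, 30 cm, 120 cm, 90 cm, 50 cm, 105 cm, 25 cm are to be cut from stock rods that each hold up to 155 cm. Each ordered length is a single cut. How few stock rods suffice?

Total = 120 + 115 + 105 + 100 + 95 + 90 + 50 + 45 + 40 + 30 + 25 = 815 cm.
Lower bound: ⌈815/155⌉ = 6 stock rods.
A packing using 6 stock rods:
  stock rod 1: 120 + 30 = 150
  stock rod 2: 115 + 40 = 155
  stock rod 3: 105 + 50 = 155
  stock rod 4: 100 + 45 = 145
  stock rod 5: 95 + 25 = 120
  stock rod 6: 90 = 90
This matches the lower bound, so 6 is optimal.

6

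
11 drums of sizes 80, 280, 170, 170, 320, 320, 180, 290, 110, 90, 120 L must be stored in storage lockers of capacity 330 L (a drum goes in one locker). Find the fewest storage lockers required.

Total = 320 + 320 + 290 + 280 + 180 + 170 + 170 + 120 + 110 + 90 + 80 = 2130 L.
Lower bound: ⌈2130/330⌉ = 7 storage lockers.
A packing using 8 storage lockers:
  locker 1: 320 = 320
  locker 2: 320 = 320
  locker 3: 290 = 290
  locker 4: 280 = 280
  locker 5: 180 + 120 = 300
  locker 6: 170 + 110 = 280
  locker 7: 170 + 90 = 260
  locker 8: 80 = 80
No arrangement into 7 storage lockers stays within capacity, so 8 is optimal.

8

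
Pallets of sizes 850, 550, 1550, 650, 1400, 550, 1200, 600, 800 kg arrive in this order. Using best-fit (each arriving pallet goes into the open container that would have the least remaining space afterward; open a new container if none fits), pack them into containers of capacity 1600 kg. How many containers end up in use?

6

  850 → container 1 (new)  [load 850/1600]
  550 → container 1  [load 1400/1600]
  1550 → container 2 (new)  [load 1550/1600]
  650 → container 3 (new)  [load 650/1600]
  1400 → container 4 (new)  [load 1400/1600]
  550 → container 3  [load 1200/1600]
  1200 → container 5 (new)  [load 1200/1600]
  600 → container 6 (new)  [load 600/1600]
  800 → container 6  [load 1400/1600]
6 containers opened.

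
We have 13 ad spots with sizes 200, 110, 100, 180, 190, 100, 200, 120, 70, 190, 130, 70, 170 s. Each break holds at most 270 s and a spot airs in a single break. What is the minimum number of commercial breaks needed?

Total = 200 + 200 + 190 + 190 + 180 + 170 + 130 + 120 + 110 + 100 + 100 + 70 + 70 = 1830 s.
Lower bound: ⌈1830/270⌉ = 7 commercial breaks.
A packing using 8 commercial breaks:
  break 1: 200 + 70 = 270
  break 2: 200 + 70 = 270
  break 3: 190 = 190
  break 4: 190 = 190
  break 5: 180 = 180
  break 6: 170 + 100 = 270
  break 7: 130 + 120 = 250
  break 8: 110 + 100 = 210
No arrangement into 7 commercial breaks stays within capacity, so 8 is optimal.

8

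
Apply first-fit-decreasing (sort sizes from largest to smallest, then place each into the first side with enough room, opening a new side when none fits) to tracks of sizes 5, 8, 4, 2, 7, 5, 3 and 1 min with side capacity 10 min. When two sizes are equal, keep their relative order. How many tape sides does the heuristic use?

Sorted descending: 8, 7, 5, 5, 4, 3, 2, 1.
  8 → side 1 (new)  [load 8/10]
  7 → side 2 (new)  [load 7/10]
  5 → side 3 (new)  [load 5/10]
  5 → side 3  [load 10/10]
  4 → side 4 (new)  [load 4/10]
  3 → side 2  [load 10/10]
  2 → side 1  [load 10/10]
  1 → side 4  [load 5/10]
4 tape sides opened.

4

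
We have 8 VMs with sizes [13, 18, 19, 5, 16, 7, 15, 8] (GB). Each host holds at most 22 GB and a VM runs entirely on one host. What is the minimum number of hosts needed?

Total = 19 + 18 + 16 + 15 + 13 + 8 + 7 + 5 = 101 GB.
Lower bound: ⌈101/22⌉ = 5 hosts.
A packing using 5 hosts:
  host 1: 19 = 19
  host 2: 18 = 18
  host 3: 16 + 5 = 21
  host 4: 15 + 7 = 22
  host 5: 13 + 8 = 21
This matches the lower bound, so 5 is optimal.

5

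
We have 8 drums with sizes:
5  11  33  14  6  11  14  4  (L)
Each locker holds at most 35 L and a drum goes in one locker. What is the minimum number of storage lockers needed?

Total = 33 + 14 + 14 + 11 + 11 + 6 + 5 + 4 = 98 L.
Lower bound: ⌈98/35⌉ = 3 storage lockers.
A packing using 3 storage lockers:
  locker 1: 33 = 33
  locker 2: 14 + 14 + 6 = 34
  locker 3: 11 + 11 + 5 + 4 = 31
This matches the lower bound, so 3 is optimal.

3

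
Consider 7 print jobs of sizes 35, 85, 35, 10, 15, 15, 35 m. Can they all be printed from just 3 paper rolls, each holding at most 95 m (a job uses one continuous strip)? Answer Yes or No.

Yes

A valid assignment using 3 paper rolls:
  roll 1: 85 + 10 = 95
  roll 2: 35 + 35 + 15 = 85
  roll 3: 35 + 15 = 50
Every load is within 95 m, so 3 paper rolls suffice.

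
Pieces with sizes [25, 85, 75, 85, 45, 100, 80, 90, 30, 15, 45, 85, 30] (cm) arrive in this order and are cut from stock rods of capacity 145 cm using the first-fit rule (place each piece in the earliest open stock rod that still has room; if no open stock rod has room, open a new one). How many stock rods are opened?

7

  25 → stock rod 1 (new)  [load 25/145]
  85 → stock rod 1  [load 110/145]
  75 → stock rod 2 (new)  [load 75/145]
  85 → stock rod 3 (new)  [load 85/145]
  45 → stock rod 2  [load 120/145]
  100 → stock rod 4 (new)  [load 100/145]
  80 → stock rod 5 (new)  [load 80/145]
  90 → stock rod 6 (new)  [load 90/145]
  30 → stock rod 1  [load 140/145]
  15 → stock rod 2  [load 135/145]
  45 → stock rod 3  [load 130/145]
  85 → stock rod 7 (new)  [load 85/145]
  30 → stock rod 4  [load 130/145]
7 stock rods opened.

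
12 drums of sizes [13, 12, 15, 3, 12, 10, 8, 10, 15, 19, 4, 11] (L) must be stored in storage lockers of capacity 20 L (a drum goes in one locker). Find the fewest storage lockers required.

8

Total = 19 + 15 + 15 + 13 + 12 + 12 + 11 + 10 + 10 + 8 + 4 + 3 = 132 L.
Lower bound: ⌈132/20⌉ = 7 storage lockers.
A packing using 8 storage lockers:
  locker 1: 19 = 19
  locker 2: 15 + 4 = 19
  locker 3: 15 + 3 = 18
  locker 4: 13 = 13
  locker 5: 12 + 8 = 20
  locker 6: 12 = 12
  locker 7: 11 = 11
  locker 8: 10 + 10 = 20
No arrangement into 7 storage lockers stays within capacity, so 8 is optimal.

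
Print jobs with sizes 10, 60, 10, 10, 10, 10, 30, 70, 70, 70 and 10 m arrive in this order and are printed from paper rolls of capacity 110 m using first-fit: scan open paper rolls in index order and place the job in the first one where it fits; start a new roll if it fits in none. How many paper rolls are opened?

  10 → roll 1 (new)  [load 10/110]
  60 → roll 1  [load 70/110]
  10 → roll 1  [load 80/110]
  10 → roll 1  [load 90/110]
  10 → roll 1  [load 100/110]
  10 → roll 1  [load 110/110]
  30 → roll 2 (new)  [load 30/110]
  70 → roll 2  [load 100/110]
  70 → roll 3 (new)  [load 70/110]
  70 → roll 4 (new)  [load 70/110]
  10 → roll 2  [load 110/110]
4 paper rolls opened.

4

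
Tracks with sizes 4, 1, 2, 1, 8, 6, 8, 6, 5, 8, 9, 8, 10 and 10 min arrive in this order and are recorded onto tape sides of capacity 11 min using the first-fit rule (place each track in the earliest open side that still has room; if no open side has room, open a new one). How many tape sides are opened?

10

  4 → side 1 (new)  [load 4/11]
  1 → side 1  [load 5/11]
  2 → side 1  [load 7/11]
  1 → side 1  [load 8/11]
  8 → side 2 (new)  [load 8/11]
  6 → side 3 (new)  [load 6/11]
  8 → side 4 (new)  [load 8/11]
  6 → side 5 (new)  [load 6/11]
  5 → side 3  [load 11/11]
  8 → side 6 (new)  [load 8/11]
  9 → side 7 (new)  [load 9/11]
  8 → side 8 (new)  [load 8/11]
  10 → side 9 (new)  [load 10/11]
  10 → side 10 (new)  [load 10/11]
10 tape sides opened.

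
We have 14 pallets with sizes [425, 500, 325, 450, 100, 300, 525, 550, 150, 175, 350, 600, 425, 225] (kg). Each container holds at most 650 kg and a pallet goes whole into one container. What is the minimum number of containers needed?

Total = 600 + 550 + 525 + 500 + 450 + 425 + 425 + 350 + 325 + 300 + 225 + 175 + 150 + 100 = 5100 kg.
Lower bound: ⌈5100/650⌉ = 8 containers.
A packing using 9 containers:
  container 1: 600 = 600
  container 2: 550 + 100 = 650
  container 3: 525 = 525
  container 4: 500 + 150 = 650
  container 5: 450 + 175 = 625
  container 6: 425 + 225 = 650
  container 7: 425 = 425
  container 8: 350 + 300 = 650
  container 9: 325 = 325
No arrangement into 8 containers stays within capacity, so 9 is optimal.

9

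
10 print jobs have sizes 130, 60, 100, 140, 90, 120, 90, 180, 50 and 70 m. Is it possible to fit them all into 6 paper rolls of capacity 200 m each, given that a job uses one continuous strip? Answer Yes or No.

Yes

A valid assignment using 6 paper rolls:
  roll 1: 180 = 180
  roll 2: 140 + 60 = 200
  roll 3: 130 + 70 = 200
  roll 4: 120 + 50 = 170
  roll 5: 100 + 90 = 190
  roll 6: 90 = 90
Every load is within 200 m, so 6 paper rolls suffice.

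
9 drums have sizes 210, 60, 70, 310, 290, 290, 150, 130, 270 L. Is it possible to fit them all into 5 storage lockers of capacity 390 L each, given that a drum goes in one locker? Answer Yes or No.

No

Total = 1780 L; ⌈1780/390⌉ = 5.
The bound of 5 does not rule out 5, but exhaustive search shows no assignment into 5 storage lockers of capacity 390 L exists — the minimum is 6.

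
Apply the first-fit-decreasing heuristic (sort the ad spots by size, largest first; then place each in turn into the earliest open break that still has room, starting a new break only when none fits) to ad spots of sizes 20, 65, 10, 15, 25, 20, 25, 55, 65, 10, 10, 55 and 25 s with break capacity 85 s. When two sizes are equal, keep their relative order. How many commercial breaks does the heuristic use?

5

Sorted descending: 65, 65, 55, 55, 25, 25, 25, 20, 20, 15, 10, 10, 10.
  65 → break 1 (new)  [load 65/85]
  65 → break 2 (new)  [load 65/85]
  55 → break 3 (new)  [load 55/85]
  55 → break 4 (new)  [load 55/85]
  25 → break 3  [load 80/85]
  25 → break 4  [load 80/85]
  25 → break 5 (new)  [load 25/85]
  20 → break 1  [load 85/85]
  20 → break 2  [load 85/85]
  15 → break 5  [load 40/85]
  10 → break 5  [load 50/85]
  10 → break 5  [load 60/85]
  10 → break 5  [load 70/85]
5 commercial breaks opened.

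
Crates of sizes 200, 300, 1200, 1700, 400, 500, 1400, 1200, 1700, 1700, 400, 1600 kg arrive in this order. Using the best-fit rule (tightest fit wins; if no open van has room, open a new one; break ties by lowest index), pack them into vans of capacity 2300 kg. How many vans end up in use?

  200 → van 1 (new)  [load 200/2300]
  300 → van 1  [load 500/2300]
  1200 → van 1  [load 1700/2300]
  1700 → van 2 (new)  [load 1700/2300]
  400 → van 1  [load 2100/2300]
  500 → van 2  [load 2200/2300]
  1400 → van 3 (new)  [load 1400/2300]
  1200 → van 4 (new)  [load 1200/2300]
  1700 → van 5 (new)  [load 1700/2300]
  1700 → van 6 (new)  [load 1700/2300]
  400 → van 5  [load 2100/2300]
  1600 → van 7 (new)  [load 1600/2300]
7 vans opened.

7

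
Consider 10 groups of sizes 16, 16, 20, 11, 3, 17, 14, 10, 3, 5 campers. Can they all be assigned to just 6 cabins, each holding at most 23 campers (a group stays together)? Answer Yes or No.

A valid assignment using 6 cabins:
  cabin 1: 20 + 3 = 23
  cabin 2: 17 + 5 = 22
  cabin 3: 16 + 3 = 19
  cabin 4: 16 = 16
  cabin 5: 14 = 14
  cabin 6: 11 + 10 = 21
Every load is within 23 campers, so 6 cabins suffice.

Yes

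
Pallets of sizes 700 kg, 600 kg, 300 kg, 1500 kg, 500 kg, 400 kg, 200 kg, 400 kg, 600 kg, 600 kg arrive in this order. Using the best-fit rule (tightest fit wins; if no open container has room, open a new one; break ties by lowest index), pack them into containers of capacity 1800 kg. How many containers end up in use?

  700 → container 1 (new)  [load 700/1800]
  600 → container 1  [load 1300/1800]
  300 → container 1  [load 1600/1800]
  1500 → container 2 (new)  [load 1500/1800]
  500 → container 3 (new)  [load 500/1800]
  400 → container 3  [load 900/1800]
  200 → container 1  [load 1800/1800]
  400 → container 3  [load 1300/1800]
  600 → container 4 (new)  [load 600/1800]
  600 → container 4  [load 1200/1800]
4 containers opened.

4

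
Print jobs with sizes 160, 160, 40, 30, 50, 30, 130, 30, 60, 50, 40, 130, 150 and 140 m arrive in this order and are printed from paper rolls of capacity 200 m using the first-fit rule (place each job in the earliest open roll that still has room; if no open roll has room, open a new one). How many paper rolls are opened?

  160 → roll 1 (new)  [load 160/200]
  160 → roll 2 (new)  [load 160/200]
  40 → roll 1  [load 200/200]
  30 → roll 2  [load 190/200]
  50 → roll 3 (new)  [load 50/200]
  30 → roll 3  [load 80/200]
  130 → roll 4 (new)  [load 130/200]
  30 → roll 3  [load 110/200]
  60 → roll 3  [load 170/200]
  50 → roll 4  [load 180/200]
  40 → roll 5 (new)  [load 40/200]
  130 → roll 5  [load 170/200]
  150 → roll 6 (new)  [load 150/200]
  140 → roll 7 (new)  [load 140/200]
7 paper rolls opened.

7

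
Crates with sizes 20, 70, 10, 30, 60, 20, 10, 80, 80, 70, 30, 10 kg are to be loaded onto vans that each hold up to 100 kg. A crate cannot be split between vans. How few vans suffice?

Total = 80 + 80 + 70 + 70 + 60 + 30 + 30 + 20 + 20 + 10 + 10 + 10 = 490 kg.
Lower bound: ⌈490/100⌉ = 5 vans.
A packing using 5 vans:
  van 1: 80 + 20 = 100
  van 2: 80 + 20 = 100
  van 3: 70 + 30 = 100
  van 4: 70 + 30 = 100
  van 5: 60 + 10 + 10 + 10 = 90
This matches the lower bound, so 5 is optimal.

5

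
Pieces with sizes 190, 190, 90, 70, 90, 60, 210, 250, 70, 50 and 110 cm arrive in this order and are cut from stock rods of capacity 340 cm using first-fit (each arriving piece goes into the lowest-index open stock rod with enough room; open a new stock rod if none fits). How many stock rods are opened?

  190 → stock rod 1 (new)  [load 190/340]
  190 → stock rod 2 (new)  [load 190/340]
  90 → stock rod 1  [load 280/340]
  70 → stock rod 2  [load 260/340]
  90 → stock rod 3 (new)  [load 90/340]
  60 → stock rod 1  [load 340/340]
  210 → stock rod 3  [load 300/340]
  250 → stock rod 4 (new)  [load 250/340]
  70 → stock rod 2  [load 330/340]
  50 → stock rod 4  [load 300/340]
  110 → stock rod 5 (new)  [load 110/340]
5 stock rods opened.

5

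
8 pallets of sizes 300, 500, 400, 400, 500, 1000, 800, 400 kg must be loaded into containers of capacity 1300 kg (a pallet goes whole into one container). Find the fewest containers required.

4

Total = 1000 + 800 + 500 + 500 + 400 + 400 + 400 + 300 = 4300 kg.
Lower bound: ⌈4300/1300⌉ = 4 containers.
A packing using 4 containers:
  container 1: 1000 + 300 = 1300
  container 2: 800 + 500 = 1300
  container 3: 500 + 400 + 400 = 1300
  container 4: 400 = 400
This matches the lower bound, so 4 is optimal.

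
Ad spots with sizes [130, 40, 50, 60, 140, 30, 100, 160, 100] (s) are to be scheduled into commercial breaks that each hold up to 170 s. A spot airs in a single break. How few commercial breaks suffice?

5

Total = 160 + 140 + 130 + 100 + 100 + 60 + 50 + 40 + 30 = 810 s.
Lower bound: ⌈810/170⌉ = 5 commercial breaks.
A packing using 5 commercial breaks:
  break 1: 160 = 160
  break 2: 140 + 30 = 170
  break 3: 130 + 40 = 170
  break 4: 100 + 60 = 160
  break 5: 100 + 50 = 150
This matches the lower bound, so 5 is optimal.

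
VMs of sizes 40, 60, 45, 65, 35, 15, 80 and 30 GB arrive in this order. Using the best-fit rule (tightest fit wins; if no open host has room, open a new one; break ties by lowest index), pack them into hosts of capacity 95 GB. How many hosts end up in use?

5

  40 → host 1 (new)  [load 40/95]
  60 → host 2 (new)  [load 60/95]
  45 → host 1  [load 85/95]
  65 → host 3 (new)  [load 65/95]
  35 → host 2  [load 95/95]
  15 → host 3  [load 80/95]
  80 → host 4 (new)  [load 80/95]
  30 → host 5 (new)  [load 30/95]
5 hosts opened.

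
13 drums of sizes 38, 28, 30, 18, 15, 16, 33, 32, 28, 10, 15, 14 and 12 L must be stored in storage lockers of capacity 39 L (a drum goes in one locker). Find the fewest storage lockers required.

Total = 38 + 33 + 32 + 30 + 28 + 28 + 18 + 16 + 15 + 15 + 14 + 12 + 10 = 289 L.
Lower bound: ⌈289/39⌉ = 8 storage lockers.
A packing using 9 storage lockers:
  locker 1: 38 = 38
  locker 2: 33 = 33
  locker 3: 32 = 32
  locker 4: 30 = 30
  locker 5: 28 + 10 = 38
  locker 6: 28 = 28
  locker 7: 18 + 16 = 34
  locker 8: 15 + 15 = 30
  locker 9: 14 + 12 = 26
No arrangement into 8 storage lockers stays within capacity, so 9 is optimal.

9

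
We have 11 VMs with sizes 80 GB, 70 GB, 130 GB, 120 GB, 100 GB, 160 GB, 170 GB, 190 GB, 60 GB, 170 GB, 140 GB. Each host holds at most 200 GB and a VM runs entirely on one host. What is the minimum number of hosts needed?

8

Total = 190 + 170 + 170 + 160 + 140 + 130 + 120 + 100 + 80 + 70 + 60 = 1390 GB.
Lower bound: ⌈1390/200⌉ = 7 hosts.
A packing using 8 hosts:
  host 1: 190 = 190
  host 2: 170 = 170
  host 3: 170 = 170
  host 4: 160 = 160
  host 5: 140 + 60 = 200
  host 6: 130 + 70 = 200
  host 7: 120 + 80 = 200
  host 8: 100 = 100
No arrangement into 7 hosts stays within capacity, so 8 is optimal.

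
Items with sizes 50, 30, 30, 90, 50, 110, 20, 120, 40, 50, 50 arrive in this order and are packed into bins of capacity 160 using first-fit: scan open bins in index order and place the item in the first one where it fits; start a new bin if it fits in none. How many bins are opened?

  50 → bin 1 (new)  [load 50/160]
  30 → bin 1  [load 80/160]
  30 → bin 1  [load 110/160]
  90 → bin 2 (new)  [load 90/160]
  50 → bin 1  [load 160/160]
  110 → bin 3 (new)  [load 110/160]
  20 → bin 2  [load 110/160]
  120 → bin 4 (new)  [load 120/160]
  40 → bin 2  [load 150/160]
  50 → bin 3  [load 160/160]
  50 → bin 5 (new)  [load 50/160]
5 bins opened.

5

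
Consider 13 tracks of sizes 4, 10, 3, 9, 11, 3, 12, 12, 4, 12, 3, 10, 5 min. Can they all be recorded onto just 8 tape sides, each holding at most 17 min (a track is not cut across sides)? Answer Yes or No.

A valid assignment using 7 tape sides:
  side 1: 12 + 5 = 17
  side 2: 12 + 4 = 16
  side 3: 12 + 4 = 16
  side 4: 11 + 3 + 3 = 17
  side 5: 10 + 3 = 13
  side 6: 10 = 10
  side 7: 9 = 9
That uses only 7 ≤ 8, so 8 tape sides are enough.

Yes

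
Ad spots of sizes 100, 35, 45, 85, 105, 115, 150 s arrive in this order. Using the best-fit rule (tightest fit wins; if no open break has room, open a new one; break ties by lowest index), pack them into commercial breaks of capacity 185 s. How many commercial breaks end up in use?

5

  100 → break 1 (new)  [load 100/185]
  35 → break 1  [load 135/185]
  45 → break 1  [load 180/185]
  85 → break 2 (new)  [load 85/185]
  105 → break 3 (new)  [load 105/185]
  115 → break 4 (new)  [load 115/185]
  150 → break 5 (new)  [load 150/185]
5 commercial breaks opened.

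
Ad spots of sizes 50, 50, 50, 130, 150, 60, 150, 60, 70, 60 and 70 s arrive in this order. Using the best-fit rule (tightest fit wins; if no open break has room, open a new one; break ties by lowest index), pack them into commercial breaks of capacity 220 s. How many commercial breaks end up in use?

  50 → break 1 (new)  [load 50/220]
  50 → break 1  [load 100/220]
  50 → break 1  [load 150/220]
  130 → break 2 (new)  [load 130/220]
  150 → break 3 (new)  [load 150/220]
  60 → break 1  [load 210/220]
  150 → break 4 (new)  [load 150/220]
  60 → break 3  [load 210/220]
  70 → break 4  [load 220/220]
  60 → break 2  [load 190/220]
  70 → break 5 (new)  [load 70/220]
5 commercial breaks opened.

5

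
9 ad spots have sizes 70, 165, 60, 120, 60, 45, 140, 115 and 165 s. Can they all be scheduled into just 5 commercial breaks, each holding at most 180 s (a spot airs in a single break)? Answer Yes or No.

No

Total = 940 s; ⌈940/180⌉ = 6.
At least 6 commercial breaks are required, but only 5 are allowed.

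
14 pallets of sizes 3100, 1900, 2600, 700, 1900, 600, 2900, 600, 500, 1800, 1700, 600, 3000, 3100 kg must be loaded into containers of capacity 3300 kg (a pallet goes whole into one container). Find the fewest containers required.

Total = 3100 + 3100 + 3000 + 2900 + 2600 + 1900 + 1900 + 1800 + 1700 + 700 + 600 + 600 + 600 + 500 = 25000 kg.
Lower bound: ⌈25000/3300⌉ = 8 containers.
Also, 9 pallets each exceed 1650 kg, and no two of those can share a container, so at least 9 containers are needed.
A packing using 9 containers:
  container 1: 3100 = 3100
  container 2: 3100 = 3100
  container 3: 3000 = 3000
  container 4: 2900 = 2900
  container 5: 2600 + 700 = 3300
  container 6: 1900 + 600 + 600 = 3100
  container 7: 1900 + 600 + 500 = 3000
  container 8: 1800 = 1800
  container 9: 1700 = 1700
This matches the lower bound, so 9 is optimal.

9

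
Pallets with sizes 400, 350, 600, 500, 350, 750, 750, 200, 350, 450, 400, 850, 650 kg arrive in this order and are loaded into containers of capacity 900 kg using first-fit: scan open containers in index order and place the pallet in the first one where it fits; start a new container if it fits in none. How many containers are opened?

9

  400 → container 1 (new)  [load 400/900]
  350 → container 1  [load 750/900]
  600 → container 2 (new)  [load 600/900]
  500 → container 3 (new)  [load 500/900]
  350 → container 3  [load 850/900]
  750 → container 4 (new)  [load 750/900]
  750 → container 5 (new)  [load 750/900]
  200 → container 2  [load 800/900]
  350 → container 6 (new)  [load 350/900]
  450 → container 6  [load 800/900]
  400 → container 7 (new)  [load 400/900]
  850 → container 8 (new)  [load 850/900]
  650 → container 9 (new)  [load 650/900]
9 containers opened.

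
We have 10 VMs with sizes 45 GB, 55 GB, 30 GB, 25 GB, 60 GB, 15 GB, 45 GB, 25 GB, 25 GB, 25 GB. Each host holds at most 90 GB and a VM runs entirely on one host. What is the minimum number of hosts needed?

4

Total = 60 + 55 + 45 + 45 + 30 + 25 + 25 + 25 + 25 + 15 = 350 GB.
Lower bound: ⌈350/90⌉ = 4 hosts.
A packing using 4 hosts:
  host 1: 60 + 30 = 90
  host 2: 55 + 25 = 80
  host 3: 45 + 45 = 90
  host 4: 25 + 25 + 25 + 15 = 90
This matches the lower bound, so 4 is optimal.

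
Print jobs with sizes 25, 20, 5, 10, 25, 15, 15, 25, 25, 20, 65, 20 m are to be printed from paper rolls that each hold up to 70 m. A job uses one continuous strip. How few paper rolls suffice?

Total = 65 + 25 + 25 + 25 + 25 + 20 + 20 + 20 + 15 + 15 + 10 + 5 = 270 m.
Lower bound: ⌈270/70⌉ = 4 paper rolls.
A packing using 4 paper rolls:
  roll 1: 65 + 5 = 70
  roll 2: 25 + 25 + 20 = 70
  roll 3: 25 + 25 + 20 = 70
  roll 4: 20 + 15 + 15 + 10 = 60
This matches the lower bound, so 4 is optimal.

4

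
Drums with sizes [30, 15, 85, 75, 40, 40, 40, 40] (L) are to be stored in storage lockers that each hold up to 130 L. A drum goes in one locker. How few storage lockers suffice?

3

Total = 85 + 75 + 40 + 40 + 40 + 40 + 30 + 15 = 365 L.
Lower bound: ⌈365/130⌉ = 3 storage lockers.
A packing using 3 storage lockers:
  locker 1: 85 + 40 = 125
  locker 2: 75 + 40 + 15 = 130
  locker 3: 40 + 40 + 30 = 110
This matches the lower bound, so 3 is optimal.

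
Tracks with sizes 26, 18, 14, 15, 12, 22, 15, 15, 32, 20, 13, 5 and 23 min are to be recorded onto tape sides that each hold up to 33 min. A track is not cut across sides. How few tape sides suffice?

Total = 32 + 26 + 23 + 22 + 20 + 18 + 15 + 15 + 15 + 14 + 13 + 12 + 5 = 230 min.
Lower bound: ⌈230/33⌉ = 7 tape sides.
A packing using 8 tape sides:
  side 1: 32 = 32
  side 2: 26 + 5 = 31
  side 3: 23 = 23
  side 4: 22 = 22
  side 5: 20 + 13 = 33
  side 6: 18 + 15 = 33
  side 7: 15 + 15 = 30
  side 8: 14 + 12 = 26
No arrangement into 7 tape sides stays within capacity, so 8 is optimal.

8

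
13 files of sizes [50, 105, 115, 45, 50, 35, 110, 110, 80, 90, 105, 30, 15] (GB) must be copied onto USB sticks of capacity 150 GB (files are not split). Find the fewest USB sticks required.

7

Total = 115 + 110 + 110 + 105 + 105 + 90 + 80 + 50 + 50 + 45 + 35 + 30 + 15 = 940 GB.
Lower bound: ⌈940/150⌉ = 7 USB sticks.
A packing using 7 USB sticks:
  USB stick 1: 115 + 35 = 150
  USB stick 2: 110 + 30 = 140
  USB stick 3: 110 + 15 = 125
  USB stick 4: 105 + 45 = 150
  USB stick 5: 105 = 105
  USB stick 6: 90 + 50 = 140
  USB stick 7: 80 + 50 = 130
This matches the lower bound, so 7 is optimal.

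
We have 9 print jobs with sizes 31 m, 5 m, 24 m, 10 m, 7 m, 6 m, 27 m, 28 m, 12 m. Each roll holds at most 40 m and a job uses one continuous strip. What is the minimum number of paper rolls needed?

4

Total = 31 + 28 + 27 + 24 + 12 + 10 + 7 + 6 + 5 = 150 m.
Lower bound: ⌈150/40⌉ = 4 paper rolls.
A packing using 4 paper rolls:
  roll 1: 31 + 7 = 38
  roll 2: 28 + 12 = 40
  roll 3: 27 + 10 = 37
  roll 4: 24 + 6 + 5 = 35
This matches the lower bound, so 4 is optimal.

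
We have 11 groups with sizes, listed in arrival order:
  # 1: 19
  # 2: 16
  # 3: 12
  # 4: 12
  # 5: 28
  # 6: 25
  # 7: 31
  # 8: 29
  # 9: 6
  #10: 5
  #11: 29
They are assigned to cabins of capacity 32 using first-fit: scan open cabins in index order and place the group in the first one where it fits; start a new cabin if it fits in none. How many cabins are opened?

8

  19 → cabin 1 (new)  [load 19/32]
  16 → cabin 2 (new)  [load 16/32]
  12 → cabin 1  [load 31/32]
  12 → cabin 2  [load 28/32]
  28 → cabin 3 (new)  [load 28/32]
  25 → cabin 4 (new)  [load 25/32]
  31 → cabin 5 (new)  [load 31/32]
  29 → cabin 6 (new)  [load 29/32]
  6 → cabin 4  [load 31/32]
  5 → cabin 7 (new)  [load 5/32]
  29 → cabin 8 (new)  [load 29/32]
8 cabins opened.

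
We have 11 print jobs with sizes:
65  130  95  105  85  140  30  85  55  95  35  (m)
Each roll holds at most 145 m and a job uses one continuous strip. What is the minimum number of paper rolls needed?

Total = 140 + 130 + 105 + 95 + 95 + 85 + 85 + 65 + 55 + 35 + 30 = 920 m.
Lower bound: ⌈920/145⌉ = 7 paper rolls.
A packing using 8 paper rolls:
  roll 1: 140 = 140
  roll 2: 130 = 130
  roll 3: 105 + 35 = 140
  roll 4: 95 + 30 = 125
  roll 5: 95 = 95
  roll 6: 85 + 55 = 140
  roll 7: 85 = 85
  roll 8: 65 = 65
No arrangement into 7 paper rolls stays within capacity, so 8 is optimal.

8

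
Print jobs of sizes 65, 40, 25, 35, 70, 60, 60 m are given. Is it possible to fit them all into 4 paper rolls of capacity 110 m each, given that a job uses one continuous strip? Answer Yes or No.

Yes

A valid assignment using 4 paper rolls:
  roll 1: 70 + 40 = 110
  roll 2: 65 + 35 = 100
  roll 3: 60 + 25 = 85
  roll 4: 60 = 60
Every load is within 110 m, so 4 paper rolls suffice.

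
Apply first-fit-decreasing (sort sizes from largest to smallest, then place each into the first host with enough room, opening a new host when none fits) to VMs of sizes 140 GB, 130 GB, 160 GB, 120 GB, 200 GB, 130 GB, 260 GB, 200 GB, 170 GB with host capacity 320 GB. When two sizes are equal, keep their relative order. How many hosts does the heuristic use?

Sorted descending: 260, 200, 200, 170, 160, 140, 130, 130, 120.
  260 → host 1 (new)  [load 260/320]
  200 → host 2 (new)  [load 200/320]
  200 → host 3 (new)  [load 200/320]
  170 → host 4 (new)  [load 170/320]
  160 → host 5 (new)  [load 160/320]
  140 → host 4  [load 310/320]
  130 → host 5  [load 290/320]
  130 → host 6 (new)  [load 130/320]
  120 → host 2  [load 320/320]
6 hosts opened.

6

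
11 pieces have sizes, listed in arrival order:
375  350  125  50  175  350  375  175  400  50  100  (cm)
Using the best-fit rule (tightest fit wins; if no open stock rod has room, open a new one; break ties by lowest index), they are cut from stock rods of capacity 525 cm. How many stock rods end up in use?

  375 → stock rod 1 (new)  [load 375/525]
  350 → stock rod 2 (new)  [load 350/525]
  125 → stock rod 1  [load 500/525]
  50 → stock rod 2  [load 400/525]
  175 → stock rod 3 (new)  [load 175/525]
  350 → stock rod 3  [load 525/525]
  375 → stock rod 4 (new)  [load 375/525]
  175 → stock rod 5 (new)  [load 175/525]
  400 → stock rod 6 (new)  [load 400/525]
  50 → stock rod 2  [load 450/525]
  100 → stock rod 6  [load 500/525]
6 stock rods opened.

6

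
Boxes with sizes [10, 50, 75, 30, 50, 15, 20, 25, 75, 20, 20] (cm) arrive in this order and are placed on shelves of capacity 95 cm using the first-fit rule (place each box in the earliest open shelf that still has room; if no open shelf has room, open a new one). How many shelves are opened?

5

  10 → shelf 1 (new)  [load 10/95]
  50 → shelf 1  [load 60/95]
  75 → shelf 2 (new)  [load 75/95]
  30 → shelf 1  [load 90/95]
  50 → shelf 3 (new)  [load 50/95]
  15 → shelf 2  [load 90/95]
  20 → shelf 3  [load 70/95]
  25 → shelf 3  [load 95/95]
  75 → shelf 4 (new)  [load 75/95]
  20 → shelf 4  [load 95/95]
  20 → shelf 5 (new)  [load 20/95]
5 shelves opened.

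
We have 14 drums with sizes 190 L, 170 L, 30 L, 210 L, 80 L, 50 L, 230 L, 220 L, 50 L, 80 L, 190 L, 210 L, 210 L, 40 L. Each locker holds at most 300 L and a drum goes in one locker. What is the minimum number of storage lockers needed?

Total = 230 + 220 + 210 + 210 + 210 + 190 + 190 + 170 + 80 + 80 + 50 + 50 + 40 + 30 = 1960 L.
Lower bound: ⌈1960/300⌉ = 7 storage lockers.
Also, 8 drums each exceed 150 L, and no two of those can share a locker, so at least 8 storage lockers are needed.
A packing using 8 storage lockers:
  locker 1: 230 + 50 = 280
  locker 2: 220 + 80 = 300
  locker 3: 210 + 80 = 290
  locker 4: 210 + 50 + 40 = 300
  locker 5: 210 + 30 = 240
  locker 6: 190 = 190
  locker 7: 190 = 190
  locker 8: 170 = 170
This matches the lower bound, so 8 is optimal.

8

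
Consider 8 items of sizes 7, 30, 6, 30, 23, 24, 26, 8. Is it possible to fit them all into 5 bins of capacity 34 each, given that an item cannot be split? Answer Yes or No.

Yes

A valid assignment using 5 bins:
  bin 1: 30 = 30
  bin 2: 30 = 30
  bin 3: 26 + 8 = 34
  bin 4: 24 + 7 = 31
  bin 5: 23 + 6 = 29
Every load is within 34, so 5 bins suffice.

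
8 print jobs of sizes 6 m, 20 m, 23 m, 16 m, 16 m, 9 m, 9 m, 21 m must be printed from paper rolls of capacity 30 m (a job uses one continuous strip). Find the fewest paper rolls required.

5

Total = 23 + 21 + 20 + 16 + 16 + 9 + 9 + 6 = 120 m.
Lower bound: ⌈120/30⌉ = 4 paper rolls.
Also, 5 print jobs each exceed 15 m, and no two of those can share a roll, so at least 5 paper rolls are needed.
A packing using 5 paper rolls:
  roll 1: 23 + 6 = 29
  roll 2: 21 + 9 = 30
  roll 3: 20 + 9 = 29
  roll 4: 16 = 16
  roll 5: 16 = 16
This matches the lower bound, so 5 is optimal.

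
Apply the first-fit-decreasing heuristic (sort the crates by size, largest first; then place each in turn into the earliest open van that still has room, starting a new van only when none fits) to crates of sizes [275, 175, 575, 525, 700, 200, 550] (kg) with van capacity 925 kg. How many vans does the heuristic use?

4

Sorted descending: 700, 575, 550, 525, 275, 200, 175.
  700 → van 1 (new)  [load 700/925]
  575 → van 2 (new)  [load 575/925]
  550 → van 3 (new)  [load 550/925]
  525 → van 4 (new)  [load 525/925]
  275 → van 2  [load 850/925]
  200 → van 1  [load 900/925]
  175 → van 3  [load 725/925]
4 vans opened.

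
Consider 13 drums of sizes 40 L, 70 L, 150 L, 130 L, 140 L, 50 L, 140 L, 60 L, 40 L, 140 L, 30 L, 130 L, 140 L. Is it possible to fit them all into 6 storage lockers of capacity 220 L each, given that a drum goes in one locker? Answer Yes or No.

Total = 1260 L; ⌈1260/220⌉ = 6.
7 drums each exceed half the capacity and cannot share a locker, forcing at least 7 storage lockers.
At least 7 storage lockers are required, but only 6 are allowed.

No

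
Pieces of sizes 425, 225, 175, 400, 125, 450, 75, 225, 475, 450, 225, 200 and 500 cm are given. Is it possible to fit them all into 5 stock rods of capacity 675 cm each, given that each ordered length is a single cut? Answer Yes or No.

No

Total = 3950 cm; ⌈3950/675⌉ = 6.
At least 6 stock rods are required, but only 5 are allowed.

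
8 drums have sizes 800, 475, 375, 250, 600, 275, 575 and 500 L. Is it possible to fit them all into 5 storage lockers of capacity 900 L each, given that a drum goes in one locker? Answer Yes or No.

A valid assignment using 5 storage lockers:
  locker 1: 800 = 800
  locker 2: 600 + 275 = 875
  locker 3: 575 + 250 = 825
  locker 4: 500 + 375 = 875
  locker 5: 475 = 475
Every load is within 900 L, so 5 storage lockers suffice.

Yes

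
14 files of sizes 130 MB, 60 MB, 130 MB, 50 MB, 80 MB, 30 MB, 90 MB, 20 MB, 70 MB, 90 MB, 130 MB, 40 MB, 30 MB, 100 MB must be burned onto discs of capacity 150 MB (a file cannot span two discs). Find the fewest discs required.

Total = 130 + 130 + 130 + 100 + 90 + 90 + 80 + 70 + 60 + 50 + 40 + 30 + 30 + 20 = 1050 MB.
Lower bound: ⌈1050/150⌉ = 7 discs.
A packing using 8 discs:
  disc 1: 130 + 20 = 150
  disc 2: 130 = 130
  disc 3: 130 = 130
  disc 4: 100 + 50 = 150
  disc 5: 90 + 60 = 150
  disc 6: 90 + 40 = 130
  disc 7: 80 + 70 = 150
  disc 8: 30 + 30 = 60
No arrangement into 7 discs stays within capacity, so 8 is optimal.

8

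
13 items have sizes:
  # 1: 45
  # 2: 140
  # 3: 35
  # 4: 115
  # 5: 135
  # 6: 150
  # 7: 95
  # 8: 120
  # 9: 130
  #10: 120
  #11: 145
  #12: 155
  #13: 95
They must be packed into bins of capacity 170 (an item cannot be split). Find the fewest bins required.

11

Total = 155 + 150 + 145 + 140 + 135 + 130 + 120 + 120 + 115 + 95 + 95 + 45 + 35 = 1480.
Lower bound: ⌈1480/170⌉ = 9 bins.
Also, 11 items each exceed 85, and no two of those can share a bin, so at least 11 bins are needed.
A packing using 11 bins:
  bin 1: 155 = 155
  bin 2: 150 = 150
  bin 3: 145 = 145
  bin 4: 140 = 140
  bin 5: 135 + 35 = 170
  bin 6: 130 = 130
  bin 7: 120 + 45 = 165
  bin 8: 120 = 120
  bin 9: 115 = 115
  bin 10: 95 = 95
  bin 11: 95 = 95
This matches the lower bound, so 11 is optimal.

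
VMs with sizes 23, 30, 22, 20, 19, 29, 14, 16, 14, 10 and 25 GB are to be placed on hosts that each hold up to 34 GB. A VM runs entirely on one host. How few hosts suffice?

8

Total = 30 + 29 + 25 + 23 + 22 + 20 + 19 + 16 + 14 + 14 + 10 = 222 GB.
Lower bound: ⌈222/34⌉ = 7 hosts.
A packing using 8 hosts:
  host 1: 30 = 30
  host 2: 29 = 29
  host 3: 25 = 25
  host 4: 23 + 10 = 33
  host 5: 22 = 22
  host 6: 20 + 14 = 34
  host 7: 19 + 14 = 33
  host 8: 16 = 16
No arrangement into 7 hosts stays within capacity, so 8 is optimal.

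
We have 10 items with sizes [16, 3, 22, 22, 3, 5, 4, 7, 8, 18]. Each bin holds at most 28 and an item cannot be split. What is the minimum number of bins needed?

4

Total = 22 + 22 + 18 + 16 + 8 + 7 + 5 + 4 + 3 + 3 = 108.
Lower bound: ⌈108/28⌉ = 4 bins.
A packing using 4 bins:
  bin 1: 22 + 5 = 27
  bin 2: 22 + 3 + 3 = 28
  bin 3: 18 + 8 = 26
  bin 4: 16 + 7 + 4 = 27
This matches the lower bound, so 4 is optimal.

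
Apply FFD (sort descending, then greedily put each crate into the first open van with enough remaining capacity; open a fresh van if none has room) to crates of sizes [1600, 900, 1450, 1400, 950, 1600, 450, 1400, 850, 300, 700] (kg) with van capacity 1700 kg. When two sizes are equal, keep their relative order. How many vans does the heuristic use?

8

Sorted descending: 1600, 1600, 1450, 1400, 1400, 950, 900, 850, 700, 450, 300.
  1600 → van 1 (new)  [load 1600/1700]
  1600 → van 2 (new)  [load 1600/1700]
  1450 → van 3 (new)  [load 1450/1700]
  1400 → van 4 (new)  [load 1400/1700]
  1400 → van 5 (new)  [load 1400/1700]
  950 → van 6 (new)  [load 950/1700]
  900 → van 7 (new)  [load 900/1700]
  850 → van 8 (new)  [load 850/1700]
  700 → van 6  [load 1650/1700]
  450 → van 7  [load 1350/1700]
  300 → van 4  [load 1700/1700]
8 vans opened.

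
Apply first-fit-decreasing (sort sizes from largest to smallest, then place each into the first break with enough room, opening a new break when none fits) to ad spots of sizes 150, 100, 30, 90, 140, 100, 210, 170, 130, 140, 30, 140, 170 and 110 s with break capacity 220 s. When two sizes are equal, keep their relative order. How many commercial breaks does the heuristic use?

Sorted descending: 210, 170, 170, 150, 140, 140, 140, 130, 110, 100, 100, 90, 30, 30.
  210 → break 1 (new)  [load 210/220]
  170 → break 2 (new)  [load 170/220]
  170 → break 3 (new)  [load 170/220]
  150 → break 4 (new)  [load 150/220]
  140 → break 5 (new)  [load 140/220]
  140 → break 6 (new)  [load 140/220]
  140 → break 7 (new)  [load 140/220]
  130 → break 8 (new)  [load 130/220]
  110 → break 9 (new)  [load 110/220]
  100 → break 9  [load 210/220]
  100 → break 10 (new)  [load 100/220]
  90 → break 8  [load 220/220]
  30 → break 2  [load 200/220]
  30 → break 3  [load 200/220]
10 commercial breaks opened.

10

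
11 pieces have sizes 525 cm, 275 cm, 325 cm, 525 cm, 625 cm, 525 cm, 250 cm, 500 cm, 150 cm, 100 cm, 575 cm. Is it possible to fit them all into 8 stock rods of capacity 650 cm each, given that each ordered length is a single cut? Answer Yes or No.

Yes

A valid assignment using 8 stock rods:
  stock rod 1: 625 = 625
  stock rod 2: 575 = 575
  stock rod 3: 525 + 100 = 625
  stock rod 4: 525 = 525
  stock rod 5: 525 = 525
  stock rod 6: 500 + 150 = 650
  stock rod 7: 325 + 275 = 600
  stock rod 8: 250 = 250
Every load is within 650 cm, so 8 stock rods suffice.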